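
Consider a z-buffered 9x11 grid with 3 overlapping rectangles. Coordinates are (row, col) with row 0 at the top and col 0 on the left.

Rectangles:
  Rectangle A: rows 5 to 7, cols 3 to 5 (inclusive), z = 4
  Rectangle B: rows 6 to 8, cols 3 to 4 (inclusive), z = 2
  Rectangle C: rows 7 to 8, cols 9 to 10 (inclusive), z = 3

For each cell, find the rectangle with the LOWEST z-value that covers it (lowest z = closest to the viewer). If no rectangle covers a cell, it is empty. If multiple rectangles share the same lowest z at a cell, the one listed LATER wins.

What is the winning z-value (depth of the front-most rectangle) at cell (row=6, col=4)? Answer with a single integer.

Check cell (6,4):
  A: rows 5-7 cols 3-5 z=4 -> covers; best now A (z=4)
  B: rows 6-8 cols 3-4 z=2 -> covers; best now B (z=2)
  C: rows 7-8 cols 9-10 -> outside (row miss)
Winner: B at z=2

Answer: 2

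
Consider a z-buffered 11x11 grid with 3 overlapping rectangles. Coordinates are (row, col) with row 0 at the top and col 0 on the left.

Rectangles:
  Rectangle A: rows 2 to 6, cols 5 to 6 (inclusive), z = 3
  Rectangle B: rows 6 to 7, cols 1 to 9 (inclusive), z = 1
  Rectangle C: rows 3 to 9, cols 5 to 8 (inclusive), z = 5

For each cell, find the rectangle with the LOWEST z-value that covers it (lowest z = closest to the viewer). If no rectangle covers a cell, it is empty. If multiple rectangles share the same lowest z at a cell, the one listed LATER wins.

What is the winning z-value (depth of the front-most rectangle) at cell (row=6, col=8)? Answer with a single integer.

Check cell (6,8):
  A: rows 2-6 cols 5-6 -> outside (col miss)
  B: rows 6-7 cols 1-9 z=1 -> covers; best now B (z=1)
  C: rows 3-9 cols 5-8 z=5 -> covers; best now B (z=1)
Winner: B at z=1

Answer: 1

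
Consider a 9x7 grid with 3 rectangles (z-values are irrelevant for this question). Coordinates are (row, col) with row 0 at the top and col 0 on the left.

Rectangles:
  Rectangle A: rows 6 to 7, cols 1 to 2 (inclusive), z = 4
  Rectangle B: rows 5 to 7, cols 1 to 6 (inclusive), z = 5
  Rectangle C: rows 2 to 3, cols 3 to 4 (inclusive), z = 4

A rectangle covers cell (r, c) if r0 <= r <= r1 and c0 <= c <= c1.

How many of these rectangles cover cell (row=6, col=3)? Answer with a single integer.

Answer: 1

Derivation:
Check cell (6,3):
  A: rows 6-7 cols 1-2 -> outside (col miss)
  B: rows 5-7 cols 1-6 -> covers
  C: rows 2-3 cols 3-4 -> outside (row miss)
Count covering = 1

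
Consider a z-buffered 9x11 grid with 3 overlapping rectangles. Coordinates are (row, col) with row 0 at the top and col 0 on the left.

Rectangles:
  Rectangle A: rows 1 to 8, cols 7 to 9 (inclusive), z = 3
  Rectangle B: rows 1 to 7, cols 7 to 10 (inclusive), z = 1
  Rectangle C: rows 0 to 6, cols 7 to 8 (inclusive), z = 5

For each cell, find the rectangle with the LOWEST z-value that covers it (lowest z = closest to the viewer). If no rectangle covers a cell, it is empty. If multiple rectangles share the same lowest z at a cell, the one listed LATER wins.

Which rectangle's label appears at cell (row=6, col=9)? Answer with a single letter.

Answer: B

Derivation:
Check cell (6,9):
  A: rows 1-8 cols 7-9 z=3 -> covers; best now A (z=3)
  B: rows 1-7 cols 7-10 z=1 -> covers; best now B (z=1)
  C: rows 0-6 cols 7-8 -> outside (col miss)
Winner: B at z=1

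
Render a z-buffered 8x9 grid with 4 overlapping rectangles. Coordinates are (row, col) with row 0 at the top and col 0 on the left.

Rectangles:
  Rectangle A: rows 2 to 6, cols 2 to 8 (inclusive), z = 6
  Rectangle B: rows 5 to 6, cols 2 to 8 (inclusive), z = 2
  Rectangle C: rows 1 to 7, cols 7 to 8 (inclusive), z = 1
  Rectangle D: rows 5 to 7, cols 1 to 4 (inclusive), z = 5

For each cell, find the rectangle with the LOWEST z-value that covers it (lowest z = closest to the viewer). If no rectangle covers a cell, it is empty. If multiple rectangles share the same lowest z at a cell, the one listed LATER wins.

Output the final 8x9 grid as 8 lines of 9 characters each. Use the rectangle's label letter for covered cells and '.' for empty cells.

.........
.......CC
..AAAAACC
..AAAAACC
..AAAAACC
.DBBBBBCC
.DBBBBBCC
.DDDD..CC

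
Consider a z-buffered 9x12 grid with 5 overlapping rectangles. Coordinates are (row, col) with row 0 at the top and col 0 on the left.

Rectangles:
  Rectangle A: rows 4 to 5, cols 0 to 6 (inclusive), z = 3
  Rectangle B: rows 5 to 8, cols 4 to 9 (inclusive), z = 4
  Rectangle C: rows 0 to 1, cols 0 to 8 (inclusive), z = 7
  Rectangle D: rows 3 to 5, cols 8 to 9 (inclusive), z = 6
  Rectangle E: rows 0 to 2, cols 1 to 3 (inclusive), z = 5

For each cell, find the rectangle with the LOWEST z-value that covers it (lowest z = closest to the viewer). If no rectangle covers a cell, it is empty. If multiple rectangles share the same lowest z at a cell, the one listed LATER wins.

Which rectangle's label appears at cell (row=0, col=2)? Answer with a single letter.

Answer: E

Derivation:
Check cell (0,2):
  A: rows 4-5 cols 0-6 -> outside (row miss)
  B: rows 5-8 cols 4-9 -> outside (row miss)
  C: rows 0-1 cols 0-8 z=7 -> covers; best now C (z=7)
  D: rows 3-5 cols 8-9 -> outside (row miss)
  E: rows 0-2 cols 1-3 z=5 -> covers; best now E (z=5)
Winner: E at z=5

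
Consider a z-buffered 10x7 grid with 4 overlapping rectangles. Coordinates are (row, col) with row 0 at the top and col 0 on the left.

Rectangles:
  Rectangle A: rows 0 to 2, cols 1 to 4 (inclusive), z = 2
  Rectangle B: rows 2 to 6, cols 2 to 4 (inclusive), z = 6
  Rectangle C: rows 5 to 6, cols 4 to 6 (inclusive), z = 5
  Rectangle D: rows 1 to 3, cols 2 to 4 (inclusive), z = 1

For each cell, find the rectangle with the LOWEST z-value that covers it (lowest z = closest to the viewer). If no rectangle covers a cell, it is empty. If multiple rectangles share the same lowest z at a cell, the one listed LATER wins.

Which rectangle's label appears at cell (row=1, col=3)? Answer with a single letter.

Check cell (1,3):
  A: rows 0-2 cols 1-4 z=2 -> covers; best now A (z=2)
  B: rows 2-6 cols 2-4 -> outside (row miss)
  C: rows 5-6 cols 4-6 -> outside (row miss)
  D: rows 1-3 cols 2-4 z=1 -> covers; best now D (z=1)
Winner: D at z=1

Answer: D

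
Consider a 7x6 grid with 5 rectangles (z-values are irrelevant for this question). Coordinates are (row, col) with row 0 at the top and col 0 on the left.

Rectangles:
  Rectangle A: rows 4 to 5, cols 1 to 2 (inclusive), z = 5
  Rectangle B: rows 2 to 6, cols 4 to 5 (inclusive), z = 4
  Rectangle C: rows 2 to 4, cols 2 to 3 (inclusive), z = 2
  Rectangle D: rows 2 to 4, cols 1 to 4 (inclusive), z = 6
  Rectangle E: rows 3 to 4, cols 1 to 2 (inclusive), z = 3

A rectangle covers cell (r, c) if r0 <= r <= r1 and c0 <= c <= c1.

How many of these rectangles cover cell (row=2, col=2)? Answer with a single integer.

Check cell (2,2):
  A: rows 4-5 cols 1-2 -> outside (row miss)
  B: rows 2-6 cols 4-5 -> outside (col miss)
  C: rows 2-4 cols 2-3 -> covers
  D: rows 2-4 cols 1-4 -> covers
  E: rows 3-4 cols 1-2 -> outside (row miss)
Count covering = 2

Answer: 2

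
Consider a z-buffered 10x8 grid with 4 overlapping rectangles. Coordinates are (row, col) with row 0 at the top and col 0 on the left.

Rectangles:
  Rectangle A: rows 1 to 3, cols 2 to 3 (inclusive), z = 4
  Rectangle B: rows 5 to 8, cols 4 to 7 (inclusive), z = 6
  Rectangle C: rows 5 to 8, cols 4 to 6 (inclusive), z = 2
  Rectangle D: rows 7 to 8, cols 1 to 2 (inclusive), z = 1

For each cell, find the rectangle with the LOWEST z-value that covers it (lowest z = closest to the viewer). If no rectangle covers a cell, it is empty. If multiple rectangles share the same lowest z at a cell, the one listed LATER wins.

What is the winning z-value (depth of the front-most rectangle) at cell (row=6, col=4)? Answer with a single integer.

Check cell (6,4):
  A: rows 1-3 cols 2-3 -> outside (row miss)
  B: rows 5-8 cols 4-7 z=6 -> covers; best now B (z=6)
  C: rows 5-8 cols 4-6 z=2 -> covers; best now C (z=2)
  D: rows 7-8 cols 1-2 -> outside (row miss)
Winner: C at z=2

Answer: 2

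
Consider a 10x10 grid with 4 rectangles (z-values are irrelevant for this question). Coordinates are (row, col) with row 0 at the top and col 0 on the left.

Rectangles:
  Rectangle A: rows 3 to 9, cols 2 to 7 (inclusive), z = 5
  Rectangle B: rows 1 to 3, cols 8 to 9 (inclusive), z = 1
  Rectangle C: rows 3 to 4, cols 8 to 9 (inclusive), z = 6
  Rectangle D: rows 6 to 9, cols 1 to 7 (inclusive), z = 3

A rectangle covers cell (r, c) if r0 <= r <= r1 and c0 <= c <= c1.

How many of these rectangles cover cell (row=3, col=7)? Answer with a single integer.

Answer: 1

Derivation:
Check cell (3,7):
  A: rows 3-9 cols 2-7 -> covers
  B: rows 1-3 cols 8-9 -> outside (col miss)
  C: rows 3-4 cols 8-9 -> outside (col miss)
  D: rows 6-9 cols 1-7 -> outside (row miss)
Count covering = 1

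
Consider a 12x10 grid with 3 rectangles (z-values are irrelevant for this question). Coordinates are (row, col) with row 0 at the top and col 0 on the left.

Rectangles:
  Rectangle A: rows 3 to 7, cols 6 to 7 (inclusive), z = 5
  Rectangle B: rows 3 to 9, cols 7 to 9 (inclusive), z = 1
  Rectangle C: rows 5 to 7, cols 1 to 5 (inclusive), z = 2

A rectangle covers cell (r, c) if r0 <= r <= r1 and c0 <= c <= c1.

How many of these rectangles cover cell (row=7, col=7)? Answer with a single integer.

Answer: 2

Derivation:
Check cell (7,7):
  A: rows 3-7 cols 6-7 -> covers
  B: rows 3-9 cols 7-9 -> covers
  C: rows 5-7 cols 1-5 -> outside (col miss)
Count covering = 2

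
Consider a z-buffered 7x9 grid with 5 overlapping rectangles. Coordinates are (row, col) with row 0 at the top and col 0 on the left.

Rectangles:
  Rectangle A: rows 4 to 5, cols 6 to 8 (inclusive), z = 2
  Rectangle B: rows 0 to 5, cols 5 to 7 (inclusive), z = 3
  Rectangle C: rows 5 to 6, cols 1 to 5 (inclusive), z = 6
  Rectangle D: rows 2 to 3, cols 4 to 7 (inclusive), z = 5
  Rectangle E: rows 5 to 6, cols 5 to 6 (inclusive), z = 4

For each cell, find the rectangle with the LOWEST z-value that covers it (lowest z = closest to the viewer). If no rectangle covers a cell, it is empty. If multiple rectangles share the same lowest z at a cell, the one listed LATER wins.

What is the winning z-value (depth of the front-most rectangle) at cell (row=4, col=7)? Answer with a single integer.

Check cell (4,7):
  A: rows 4-5 cols 6-8 z=2 -> covers; best now A (z=2)
  B: rows 0-5 cols 5-7 z=3 -> covers; best now A (z=2)
  C: rows 5-6 cols 1-5 -> outside (row miss)
  D: rows 2-3 cols 4-7 -> outside (row miss)
  E: rows 5-6 cols 5-6 -> outside (row miss)
Winner: A at z=2

Answer: 2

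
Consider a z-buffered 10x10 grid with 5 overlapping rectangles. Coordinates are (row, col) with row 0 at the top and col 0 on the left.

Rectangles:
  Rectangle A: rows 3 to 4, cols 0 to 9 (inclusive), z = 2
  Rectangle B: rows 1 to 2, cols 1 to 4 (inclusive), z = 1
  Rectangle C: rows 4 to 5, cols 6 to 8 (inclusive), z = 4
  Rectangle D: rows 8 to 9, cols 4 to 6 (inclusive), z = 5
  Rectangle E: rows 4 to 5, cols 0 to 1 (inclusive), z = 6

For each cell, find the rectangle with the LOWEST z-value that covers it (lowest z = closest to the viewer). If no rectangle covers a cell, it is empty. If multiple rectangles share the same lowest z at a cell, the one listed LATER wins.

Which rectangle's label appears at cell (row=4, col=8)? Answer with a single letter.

Check cell (4,8):
  A: rows 3-4 cols 0-9 z=2 -> covers; best now A (z=2)
  B: rows 1-2 cols 1-4 -> outside (row miss)
  C: rows 4-5 cols 6-8 z=4 -> covers; best now A (z=2)
  D: rows 8-9 cols 4-6 -> outside (row miss)
  E: rows 4-5 cols 0-1 -> outside (col miss)
Winner: A at z=2

Answer: A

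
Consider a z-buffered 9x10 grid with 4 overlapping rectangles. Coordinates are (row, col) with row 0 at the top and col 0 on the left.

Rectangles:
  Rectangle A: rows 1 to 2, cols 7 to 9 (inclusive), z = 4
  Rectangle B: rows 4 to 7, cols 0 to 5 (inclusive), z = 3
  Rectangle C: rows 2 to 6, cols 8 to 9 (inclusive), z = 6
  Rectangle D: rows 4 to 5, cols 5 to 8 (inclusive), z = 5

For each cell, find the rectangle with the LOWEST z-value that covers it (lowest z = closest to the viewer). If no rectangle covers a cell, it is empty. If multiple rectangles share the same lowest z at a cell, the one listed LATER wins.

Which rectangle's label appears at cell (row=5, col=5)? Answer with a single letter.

Check cell (5,5):
  A: rows 1-2 cols 7-9 -> outside (row miss)
  B: rows 4-7 cols 0-5 z=3 -> covers; best now B (z=3)
  C: rows 2-6 cols 8-9 -> outside (col miss)
  D: rows 4-5 cols 5-8 z=5 -> covers; best now B (z=3)
Winner: B at z=3

Answer: B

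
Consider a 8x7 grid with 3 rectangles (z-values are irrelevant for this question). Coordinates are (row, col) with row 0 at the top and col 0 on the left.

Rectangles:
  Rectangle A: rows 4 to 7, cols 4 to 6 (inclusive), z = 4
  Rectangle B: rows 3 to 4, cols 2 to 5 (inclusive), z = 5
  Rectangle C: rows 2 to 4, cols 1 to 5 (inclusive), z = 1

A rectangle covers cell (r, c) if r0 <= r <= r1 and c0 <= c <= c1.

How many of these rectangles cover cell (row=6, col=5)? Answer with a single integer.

Check cell (6,5):
  A: rows 4-7 cols 4-6 -> covers
  B: rows 3-4 cols 2-5 -> outside (row miss)
  C: rows 2-4 cols 1-5 -> outside (row miss)
Count covering = 1

Answer: 1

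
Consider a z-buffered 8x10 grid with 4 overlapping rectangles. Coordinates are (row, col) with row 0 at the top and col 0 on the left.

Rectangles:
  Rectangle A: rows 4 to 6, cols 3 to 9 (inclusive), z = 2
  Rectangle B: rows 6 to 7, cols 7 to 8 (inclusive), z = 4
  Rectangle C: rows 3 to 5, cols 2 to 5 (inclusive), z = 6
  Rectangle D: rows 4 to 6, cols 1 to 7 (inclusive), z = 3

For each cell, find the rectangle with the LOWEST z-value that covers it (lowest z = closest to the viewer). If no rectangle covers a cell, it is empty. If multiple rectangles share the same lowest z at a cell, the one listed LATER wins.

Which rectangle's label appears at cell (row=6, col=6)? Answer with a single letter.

Answer: A

Derivation:
Check cell (6,6):
  A: rows 4-6 cols 3-9 z=2 -> covers; best now A (z=2)
  B: rows 6-7 cols 7-8 -> outside (col miss)
  C: rows 3-5 cols 2-5 -> outside (row miss)
  D: rows 4-6 cols 1-7 z=3 -> covers; best now A (z=2)
Winner: A at z=2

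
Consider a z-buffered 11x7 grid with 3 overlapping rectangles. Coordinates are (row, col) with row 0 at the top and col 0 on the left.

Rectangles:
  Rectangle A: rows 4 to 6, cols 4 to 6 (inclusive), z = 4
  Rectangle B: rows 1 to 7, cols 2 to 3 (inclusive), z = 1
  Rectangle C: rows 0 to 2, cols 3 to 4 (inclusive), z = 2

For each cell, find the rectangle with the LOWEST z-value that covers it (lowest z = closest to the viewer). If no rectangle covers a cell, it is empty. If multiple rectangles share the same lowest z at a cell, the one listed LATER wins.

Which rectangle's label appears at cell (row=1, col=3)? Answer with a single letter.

Check cell (1,3):
  A: rows 4-6 cols 4-6 -> outside (row miss)
  B: rows 1-7 cols 2-3 z=1 -> covers; best now B (z=1)
  C: rows 0-2 cols 3-4 z=2 -> covers; best now B (z=1)
Winner: B at z=1

Answer: B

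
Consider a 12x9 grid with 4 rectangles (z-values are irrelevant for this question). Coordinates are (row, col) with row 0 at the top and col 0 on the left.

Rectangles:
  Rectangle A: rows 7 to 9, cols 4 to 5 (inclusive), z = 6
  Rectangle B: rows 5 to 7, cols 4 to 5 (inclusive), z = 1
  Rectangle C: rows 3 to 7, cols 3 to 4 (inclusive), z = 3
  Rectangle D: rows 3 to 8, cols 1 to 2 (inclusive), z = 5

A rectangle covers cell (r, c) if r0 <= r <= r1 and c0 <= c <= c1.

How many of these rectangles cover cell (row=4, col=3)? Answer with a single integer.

Check cell (4,3):
  A: rows 7-9 cols 4-5 -> outside (row miss)
  B: rows 5-7 cols 4-5 -> outside (row miss)
  C: rows 3-7 cols 3-4 -> covers
  D: rows 3-8 cols 1-2 -> outside (col miss)
Count covering = 1

Answer: 1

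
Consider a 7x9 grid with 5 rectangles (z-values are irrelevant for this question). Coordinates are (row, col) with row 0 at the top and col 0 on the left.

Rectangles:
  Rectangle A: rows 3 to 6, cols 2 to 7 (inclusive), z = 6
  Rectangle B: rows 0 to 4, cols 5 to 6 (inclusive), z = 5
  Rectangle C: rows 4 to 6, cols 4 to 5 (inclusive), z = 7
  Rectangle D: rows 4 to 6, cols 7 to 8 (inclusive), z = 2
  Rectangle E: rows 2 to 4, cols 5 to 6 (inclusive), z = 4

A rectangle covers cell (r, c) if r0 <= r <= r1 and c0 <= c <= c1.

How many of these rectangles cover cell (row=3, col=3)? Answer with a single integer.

Answer: 1

Derivation:
Check cell (3,3):
  A: rows 3-6 cols 2-7 -> covers
  B: rows 0-4 cols 5-6 -> outside (col miss)
  C: rows 4-6 cols 4-5 -> outside (row miss)
  D: rows 4-6 cols 7-8 -> outside (row miss)
  E: rows 2-4 cols 5-6 -> outside (col miss)
Count covering = 1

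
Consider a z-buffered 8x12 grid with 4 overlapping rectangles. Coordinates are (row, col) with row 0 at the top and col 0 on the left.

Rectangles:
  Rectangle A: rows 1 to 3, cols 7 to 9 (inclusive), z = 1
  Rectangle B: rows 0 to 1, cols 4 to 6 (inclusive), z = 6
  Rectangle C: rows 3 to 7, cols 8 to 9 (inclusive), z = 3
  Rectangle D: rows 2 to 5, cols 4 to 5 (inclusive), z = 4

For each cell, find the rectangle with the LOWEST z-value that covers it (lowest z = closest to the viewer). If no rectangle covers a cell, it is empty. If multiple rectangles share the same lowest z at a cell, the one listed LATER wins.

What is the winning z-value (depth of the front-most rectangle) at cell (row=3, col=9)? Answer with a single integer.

Answer: 1

Derivation:
Check cell (3,9):
  A: rows 1-3 cols 7-9 z=1 -> covers; best now A (z=1)
  B: rows 0-1 cols 4-6 -> outside (row miss)
  C: rows 3-7 cols 8-9 z=3 -> covers; best now A (z=1)
  D: rows 2-5 cols 4-5 -> outside (col miss)
Winner: A at z=1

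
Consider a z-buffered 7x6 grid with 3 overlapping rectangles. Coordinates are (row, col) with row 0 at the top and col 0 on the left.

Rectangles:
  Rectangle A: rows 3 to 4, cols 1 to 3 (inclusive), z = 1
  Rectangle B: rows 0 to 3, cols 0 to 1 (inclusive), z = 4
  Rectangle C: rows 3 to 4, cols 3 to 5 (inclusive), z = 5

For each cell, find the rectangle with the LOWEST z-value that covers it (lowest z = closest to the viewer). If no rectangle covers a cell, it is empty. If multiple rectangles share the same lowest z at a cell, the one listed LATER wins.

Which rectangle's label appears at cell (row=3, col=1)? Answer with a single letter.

Answer: A

Derivation:
Check cell (3,1):
  A: rows 3-4 cols 1-3 z=1 -> covers; best now A (z=1)
  B: rows 0-3 cols 0-1 z=4 -> covers; best now A (z=1)
  C: rows 3-4 cols 3-5 -> outside (col miss)
Winner: A at z=1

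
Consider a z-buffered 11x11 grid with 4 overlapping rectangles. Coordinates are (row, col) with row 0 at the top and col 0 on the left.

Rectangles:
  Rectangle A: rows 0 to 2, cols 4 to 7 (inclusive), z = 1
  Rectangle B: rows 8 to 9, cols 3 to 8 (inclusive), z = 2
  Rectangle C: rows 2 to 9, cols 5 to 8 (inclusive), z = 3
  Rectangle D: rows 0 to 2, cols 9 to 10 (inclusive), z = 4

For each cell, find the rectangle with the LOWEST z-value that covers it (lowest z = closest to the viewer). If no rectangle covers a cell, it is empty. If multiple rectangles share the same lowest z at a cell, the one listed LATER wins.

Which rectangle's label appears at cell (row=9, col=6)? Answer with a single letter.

Answer: B

Derivation:
Check cell (9,6):
  A: rows 0-2 cols 4-7 -> outside (row miss)
  B: rows 8-9 cols 3-8 z=2 -> covers; best now B (z=2)
  C: rows 2-9 cols 5-8 z=3 -> covers; best now B (z=2)
  D: rows 0-2 cols 9-10 -> outside (row miss)
Winner: B at z=2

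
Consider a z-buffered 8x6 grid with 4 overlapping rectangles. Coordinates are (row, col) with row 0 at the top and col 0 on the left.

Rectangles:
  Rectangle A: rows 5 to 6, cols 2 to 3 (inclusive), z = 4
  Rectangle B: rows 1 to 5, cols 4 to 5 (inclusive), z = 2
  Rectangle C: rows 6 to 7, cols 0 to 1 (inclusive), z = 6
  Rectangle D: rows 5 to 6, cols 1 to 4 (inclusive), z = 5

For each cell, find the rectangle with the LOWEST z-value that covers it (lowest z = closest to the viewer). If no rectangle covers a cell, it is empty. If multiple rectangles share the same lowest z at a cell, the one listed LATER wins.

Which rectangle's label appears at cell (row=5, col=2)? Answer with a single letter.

Answer: A

Derivation:
Check cell (5,2):
  A: rows 5-6 cols 2-3 z=4 -> covers; best now A (z=4)
  B: rows 1-5 cols 4-5 -> outside (col miss)
  C: rows 6-7 cols 0-1 -> outside (row miss)
  D: rows 5-6 cols 1-4 z=5 -> covers; best now A (z=4)
Winner: A at z=4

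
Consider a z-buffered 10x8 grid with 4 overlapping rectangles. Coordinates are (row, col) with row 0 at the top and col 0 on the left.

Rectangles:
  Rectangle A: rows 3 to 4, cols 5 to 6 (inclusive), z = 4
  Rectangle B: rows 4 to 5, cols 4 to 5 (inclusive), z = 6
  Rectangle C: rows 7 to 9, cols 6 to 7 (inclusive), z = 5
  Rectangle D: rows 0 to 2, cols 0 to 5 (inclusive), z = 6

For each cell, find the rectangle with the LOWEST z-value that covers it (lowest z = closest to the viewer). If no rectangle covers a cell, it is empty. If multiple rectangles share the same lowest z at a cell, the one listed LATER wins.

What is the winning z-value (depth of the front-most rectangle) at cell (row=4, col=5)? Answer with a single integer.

Answer: 4

Derivation:
Check cell (4,5):
  A: rows 3-4 cols 5-6 z=4 -> covers; best now A (z=4)
  B: rows 4-5 cols 4-5 z=6 -> covers; best now A (z=4)
  C: rows 7-9 cols 6-7 -> outside (row miss)
  D: rows 0-2 cols 0-5 -> outside (row miss)
Winner: A at z=4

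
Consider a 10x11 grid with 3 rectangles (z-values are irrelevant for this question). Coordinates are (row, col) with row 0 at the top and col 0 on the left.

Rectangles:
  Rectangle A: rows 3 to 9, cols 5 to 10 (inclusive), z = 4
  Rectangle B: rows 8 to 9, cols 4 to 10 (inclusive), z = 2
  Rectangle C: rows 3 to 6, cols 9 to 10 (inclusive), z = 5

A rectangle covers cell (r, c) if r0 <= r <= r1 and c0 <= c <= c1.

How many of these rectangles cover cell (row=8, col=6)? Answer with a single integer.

Check cell (8,6):
  A: rows 3-9 cols 5-10 -> covers
  B: rows 8-9 cols 4-10 -> covers
  C: rows 3-6 cols 9-10 -> outside (row miss)
Count covering = 2

Answer: 2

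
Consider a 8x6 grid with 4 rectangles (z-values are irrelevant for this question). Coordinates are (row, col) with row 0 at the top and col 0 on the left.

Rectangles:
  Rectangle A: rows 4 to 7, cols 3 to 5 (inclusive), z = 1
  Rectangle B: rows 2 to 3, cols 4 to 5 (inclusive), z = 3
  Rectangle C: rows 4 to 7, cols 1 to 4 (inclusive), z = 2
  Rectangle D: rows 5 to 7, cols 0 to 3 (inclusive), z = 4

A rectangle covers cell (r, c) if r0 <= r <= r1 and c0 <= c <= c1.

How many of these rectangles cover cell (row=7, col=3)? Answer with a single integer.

Check cell (7,3):
  A: rows 4-7 cols 3-5 -> covers
  B: rows 2-3 cols 4-5 -> outside (row miss)
  C: rows 4-7 cols 1-4 -> covers
  D: rows 5-7 cols 0-3 -> covers
Count covering = 3

Answer: 3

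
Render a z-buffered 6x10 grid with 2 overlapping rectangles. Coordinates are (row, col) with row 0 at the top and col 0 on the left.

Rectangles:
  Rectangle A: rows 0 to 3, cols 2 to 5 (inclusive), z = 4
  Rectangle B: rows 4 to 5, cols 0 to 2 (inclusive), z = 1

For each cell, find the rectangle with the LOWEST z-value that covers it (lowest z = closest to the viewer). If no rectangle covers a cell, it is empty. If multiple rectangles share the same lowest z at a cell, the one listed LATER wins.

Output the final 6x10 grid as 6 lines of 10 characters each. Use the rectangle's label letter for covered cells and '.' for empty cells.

..AAAA....
..AAAA....
..AAAA....
..AAAA....
BBB.......
BBB.......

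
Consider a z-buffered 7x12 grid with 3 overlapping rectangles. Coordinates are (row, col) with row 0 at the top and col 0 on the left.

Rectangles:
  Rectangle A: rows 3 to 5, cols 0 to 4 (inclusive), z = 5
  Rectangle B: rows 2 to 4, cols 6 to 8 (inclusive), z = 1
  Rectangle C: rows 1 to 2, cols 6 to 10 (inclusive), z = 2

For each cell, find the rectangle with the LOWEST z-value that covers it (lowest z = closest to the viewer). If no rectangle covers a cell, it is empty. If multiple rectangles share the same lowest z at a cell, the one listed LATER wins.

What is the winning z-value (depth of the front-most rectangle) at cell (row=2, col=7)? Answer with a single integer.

Answer: 1

Derivation:
Check cell (2,7):
  A: rows 3-5 cols 0-4 -> outside (row miss)
  B: rows 2-4 cols 6-8 z=1 -> covers; best now B (z=1)
  C: rows 1-2 cols 6-10 z=2 -> covers; best now B (z=1)
Winner: B at z=1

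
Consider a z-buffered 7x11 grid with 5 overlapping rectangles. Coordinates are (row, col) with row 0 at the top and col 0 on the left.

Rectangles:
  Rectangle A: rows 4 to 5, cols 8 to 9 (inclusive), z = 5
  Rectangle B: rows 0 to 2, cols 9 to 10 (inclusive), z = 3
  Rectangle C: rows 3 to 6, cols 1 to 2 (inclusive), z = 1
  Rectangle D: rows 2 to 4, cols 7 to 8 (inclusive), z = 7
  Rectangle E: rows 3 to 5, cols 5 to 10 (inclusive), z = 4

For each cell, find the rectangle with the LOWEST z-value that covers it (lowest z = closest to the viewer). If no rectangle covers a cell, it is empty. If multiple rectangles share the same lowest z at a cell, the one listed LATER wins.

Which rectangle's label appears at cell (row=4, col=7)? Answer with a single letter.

Check cell (4,7):
  A: rows 4-5 cols 8-9 -> outside (col miss)
  B: rows 0-2 cols 9-10 -> outside (row miss)
  C: rows 3-6 cols 1-2 -> outside (col miss)
  D: rows 2-4 cols 7-8 z=7 -> covers; best now D (z=7)
  E: rows 3-5 cols 5-10 z=4 -> covers; best now E (z=4)
Winner: E at z=4

Answer: E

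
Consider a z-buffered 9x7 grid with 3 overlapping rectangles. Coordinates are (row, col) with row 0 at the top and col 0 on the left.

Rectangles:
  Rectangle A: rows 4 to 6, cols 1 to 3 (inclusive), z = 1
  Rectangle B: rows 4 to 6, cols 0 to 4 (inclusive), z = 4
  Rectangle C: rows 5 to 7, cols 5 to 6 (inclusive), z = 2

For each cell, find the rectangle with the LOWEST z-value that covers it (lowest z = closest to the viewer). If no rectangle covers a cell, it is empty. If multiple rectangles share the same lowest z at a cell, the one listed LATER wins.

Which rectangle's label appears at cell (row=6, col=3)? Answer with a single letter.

Check cell (6,3):
  A: rows 4-6 cols 1-3 z=1 -> covers; best now A (z=1)
  B: rows 4-6 cols 0-4 z=4 -> covers; best now A (z=1)
  C: rows 5-7 cols 5-6 -> outside (col miss)
Winner: A at z=1

Answer: A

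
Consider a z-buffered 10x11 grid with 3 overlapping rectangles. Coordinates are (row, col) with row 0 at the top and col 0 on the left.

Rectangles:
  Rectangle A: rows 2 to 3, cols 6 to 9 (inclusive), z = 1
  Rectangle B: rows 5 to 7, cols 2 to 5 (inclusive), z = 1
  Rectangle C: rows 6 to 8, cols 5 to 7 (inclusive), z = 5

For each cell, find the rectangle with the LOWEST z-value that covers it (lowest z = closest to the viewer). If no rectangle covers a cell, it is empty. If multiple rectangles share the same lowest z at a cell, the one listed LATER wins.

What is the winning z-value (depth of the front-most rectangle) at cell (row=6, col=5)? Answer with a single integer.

Answer: 1

Derivation:
Check cell (6,5):
  A: rows 2-3 cols 6-9 -> outside (row miss)
  B: rows 5-7 cols 2-5 z=1 -> covers; best now B (z=1)
  C: rows 6-8 cols 5-7 z=5 -> covers; best now B (z=1)
Winner: B at z=1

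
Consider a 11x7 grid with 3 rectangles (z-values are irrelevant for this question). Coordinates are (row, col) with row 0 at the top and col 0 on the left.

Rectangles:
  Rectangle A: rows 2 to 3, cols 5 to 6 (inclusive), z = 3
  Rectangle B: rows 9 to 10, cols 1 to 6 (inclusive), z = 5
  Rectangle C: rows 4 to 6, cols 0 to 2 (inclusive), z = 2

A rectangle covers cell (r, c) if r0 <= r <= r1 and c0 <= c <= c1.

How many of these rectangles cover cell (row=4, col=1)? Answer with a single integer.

Answer: 1

Derivation:
Check cell (4,1):
  A: rows 2-3 cols 5-6 -> outside (row miss)
  B: rows 9-10 cols 1-6 -> outside (row miss)
  C: rows 4-6 cols 0-2 -> covers
Count covering = 1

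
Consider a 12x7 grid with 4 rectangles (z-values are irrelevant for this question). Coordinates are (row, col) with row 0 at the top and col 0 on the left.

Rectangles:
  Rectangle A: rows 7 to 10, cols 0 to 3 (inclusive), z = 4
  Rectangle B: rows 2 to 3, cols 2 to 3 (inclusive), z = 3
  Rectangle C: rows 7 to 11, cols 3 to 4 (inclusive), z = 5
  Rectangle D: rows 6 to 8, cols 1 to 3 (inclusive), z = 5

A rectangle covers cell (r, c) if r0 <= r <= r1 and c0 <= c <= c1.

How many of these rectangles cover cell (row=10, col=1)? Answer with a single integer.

Check cell (10,1):
  A: rows 7-10 cols 0-3 -> covers
  B: rows 2-3 cols 2-3 -> outside (row miss)
  C: rows 7-11 cols 3-4 -> outside (col miss)
  D: rows 6-8 cols 1-3 -> outside (row miss)
Count covering = 1

Answer: 1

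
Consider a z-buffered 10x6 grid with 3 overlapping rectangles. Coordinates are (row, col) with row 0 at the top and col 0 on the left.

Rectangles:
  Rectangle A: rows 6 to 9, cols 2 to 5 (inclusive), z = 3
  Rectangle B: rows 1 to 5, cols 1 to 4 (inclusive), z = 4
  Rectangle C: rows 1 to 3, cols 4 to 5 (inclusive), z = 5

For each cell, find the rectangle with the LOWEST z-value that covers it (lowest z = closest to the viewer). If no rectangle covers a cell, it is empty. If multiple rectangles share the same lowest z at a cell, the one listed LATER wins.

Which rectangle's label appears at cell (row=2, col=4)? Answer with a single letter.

Answer: B

Derivation:
Check cell (2,4):
  A: rows 6-9 cols 2-5 -> outside (row miss)
  B: rows 1-5 cols 1-4 z=4 -> covers; best now B (z=4)
  C: rows 1-3 cols 4-5 z=5 -> covers; best now B (z=4)
Winner: B at z=4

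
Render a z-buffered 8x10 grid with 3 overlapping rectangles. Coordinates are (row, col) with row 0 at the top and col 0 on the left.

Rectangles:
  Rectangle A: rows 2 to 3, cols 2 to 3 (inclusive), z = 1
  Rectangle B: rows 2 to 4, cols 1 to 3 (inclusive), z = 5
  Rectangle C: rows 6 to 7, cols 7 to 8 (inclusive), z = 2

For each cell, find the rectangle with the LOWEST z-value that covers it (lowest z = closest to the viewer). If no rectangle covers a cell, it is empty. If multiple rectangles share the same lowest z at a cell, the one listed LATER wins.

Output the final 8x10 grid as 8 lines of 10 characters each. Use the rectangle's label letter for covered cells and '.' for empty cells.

..........
..........
.BAA......
.BAA......
.BBB......
..........
.......CC.
.......CC.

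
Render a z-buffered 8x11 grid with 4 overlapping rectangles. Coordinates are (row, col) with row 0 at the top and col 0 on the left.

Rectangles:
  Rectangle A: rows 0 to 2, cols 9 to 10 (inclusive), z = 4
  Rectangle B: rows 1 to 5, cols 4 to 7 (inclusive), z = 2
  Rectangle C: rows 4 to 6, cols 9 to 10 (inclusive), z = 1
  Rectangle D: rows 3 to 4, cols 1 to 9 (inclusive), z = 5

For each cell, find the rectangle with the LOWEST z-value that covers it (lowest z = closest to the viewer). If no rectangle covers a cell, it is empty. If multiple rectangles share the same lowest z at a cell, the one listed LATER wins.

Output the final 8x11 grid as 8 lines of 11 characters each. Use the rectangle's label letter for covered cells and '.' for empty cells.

.........AA
....BBBB.AA
....BBBB.AA
.DDDBBBBDD.
.DDDBBBBDCC
....BBBB.CC
.........CC
...........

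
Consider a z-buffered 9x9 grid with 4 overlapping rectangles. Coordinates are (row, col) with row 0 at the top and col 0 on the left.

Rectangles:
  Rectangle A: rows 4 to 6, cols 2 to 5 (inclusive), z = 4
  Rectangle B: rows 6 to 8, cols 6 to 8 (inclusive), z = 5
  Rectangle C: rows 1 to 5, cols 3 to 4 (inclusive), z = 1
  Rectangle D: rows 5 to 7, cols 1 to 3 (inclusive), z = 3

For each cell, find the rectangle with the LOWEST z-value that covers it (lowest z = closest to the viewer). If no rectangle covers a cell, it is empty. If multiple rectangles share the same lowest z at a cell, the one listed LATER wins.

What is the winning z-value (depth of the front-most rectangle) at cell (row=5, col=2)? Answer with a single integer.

Check cell (5,2):
  A: rows 4-6 cols 2-5 z=4 -> covers; best now A (z=4)
  B: rows 6-8 cols 6-8 -> outside (row miss)
  C: rows 1-5 cols 3-4 -> outside (col miss)
  D: rows 5-7 cols 1-3 z=3 -> covers; best now D (z=3)
Winner: D at z=3

Answer: 3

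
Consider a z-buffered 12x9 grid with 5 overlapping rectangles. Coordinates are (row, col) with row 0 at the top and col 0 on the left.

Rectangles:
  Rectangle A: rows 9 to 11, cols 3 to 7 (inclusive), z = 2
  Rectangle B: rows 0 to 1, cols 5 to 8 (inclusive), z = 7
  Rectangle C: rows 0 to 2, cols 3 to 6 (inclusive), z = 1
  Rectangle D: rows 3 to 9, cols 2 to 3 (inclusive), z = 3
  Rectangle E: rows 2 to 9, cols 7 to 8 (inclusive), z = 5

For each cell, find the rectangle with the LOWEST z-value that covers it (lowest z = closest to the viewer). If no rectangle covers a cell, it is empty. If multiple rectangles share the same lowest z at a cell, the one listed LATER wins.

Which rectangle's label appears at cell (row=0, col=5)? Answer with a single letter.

Answer: C

Derivation:
Check cell (0,5):
  A: rows 9-11 cols 3-7 -> outside (row miss)
  B: rows 0-1 cols 5-8 z=7 -> covers; best now B (z=7)
  C: rows 0-2 cols 3-6 z=1 -> covers; best now C (z=1)
  D: rows 3-9 cols 2-3 -> outside (row miss)
  E: rows 2-9 cols 7-8 -> outside (row miss)
Winner: C at z=1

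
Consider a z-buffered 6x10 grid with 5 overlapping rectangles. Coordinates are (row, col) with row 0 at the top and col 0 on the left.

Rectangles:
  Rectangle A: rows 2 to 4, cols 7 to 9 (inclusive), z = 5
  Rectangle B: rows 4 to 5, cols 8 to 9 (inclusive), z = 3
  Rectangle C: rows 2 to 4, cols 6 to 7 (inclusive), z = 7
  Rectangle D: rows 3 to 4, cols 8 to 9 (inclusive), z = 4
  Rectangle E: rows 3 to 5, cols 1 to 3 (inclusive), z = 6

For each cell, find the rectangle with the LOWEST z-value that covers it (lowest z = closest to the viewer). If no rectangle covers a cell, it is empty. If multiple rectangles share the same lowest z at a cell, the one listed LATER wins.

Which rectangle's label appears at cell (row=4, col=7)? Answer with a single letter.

Answer: A

Derivation:
Check cell (4,7):
  A: rows 2-4 cols 7-9 z=5 -> covers; best now A (z=5)
  B: rows 4-5 cols 8-9 -> outside (col miss)
  C: rows 2-4 cols 6-7 z=7 -> covers; best now A (z=5)
  D: rows 3-4 cols 8-9 -> outside (col miss)
  E: rows 3-5 cols 1-3 -> outside (col miss)
Winner: A at z=5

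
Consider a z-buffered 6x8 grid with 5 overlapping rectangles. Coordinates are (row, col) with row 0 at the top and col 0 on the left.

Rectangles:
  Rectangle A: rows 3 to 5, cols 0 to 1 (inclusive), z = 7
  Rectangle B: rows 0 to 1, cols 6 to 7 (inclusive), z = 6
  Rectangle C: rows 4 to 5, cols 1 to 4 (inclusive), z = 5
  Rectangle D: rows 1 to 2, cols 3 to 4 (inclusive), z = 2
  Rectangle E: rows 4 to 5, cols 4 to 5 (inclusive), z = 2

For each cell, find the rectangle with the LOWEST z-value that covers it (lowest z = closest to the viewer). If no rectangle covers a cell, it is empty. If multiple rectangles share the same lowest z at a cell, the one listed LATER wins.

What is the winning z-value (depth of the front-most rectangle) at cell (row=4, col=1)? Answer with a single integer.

Answer: 5

Derivation:
Check cell (4,1):
  A: rows 3-5 cols 0-1 z=7 -> covers; best now A (z=7)
  B: rows 0-1 cols 6-7 -> outside (row miss)
  C: rows 4-5 cols 1-4 z=5 -> covers; best now C (z=5)
  D: rows 1-2 cols 3-4 -> outside (row miss)
  E: rows 4-5 cols 4-5 -> outside (col miss)
Winner: C at z=5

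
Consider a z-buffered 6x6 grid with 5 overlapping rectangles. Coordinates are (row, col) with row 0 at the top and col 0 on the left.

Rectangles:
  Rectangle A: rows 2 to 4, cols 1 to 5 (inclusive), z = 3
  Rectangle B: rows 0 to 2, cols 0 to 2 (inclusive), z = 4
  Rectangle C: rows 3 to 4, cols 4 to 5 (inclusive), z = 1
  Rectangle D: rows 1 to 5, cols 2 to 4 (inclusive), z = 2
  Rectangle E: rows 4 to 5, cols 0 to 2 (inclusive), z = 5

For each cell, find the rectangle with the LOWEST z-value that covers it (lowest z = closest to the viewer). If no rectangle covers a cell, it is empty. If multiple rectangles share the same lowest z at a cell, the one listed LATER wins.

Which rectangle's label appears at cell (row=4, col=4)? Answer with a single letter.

Check cell (4,4):
  A: rows 2-4 cols 1-5 z=3 -> covers; best now A (z=3)
  B: rows 0-2 cols 0-2 -> outside (row miss)
  C: rows 3-4 cols 4-5 z=1 -> covers; best now C (z=1)
  D: rows 1-5 cols 2-4 z=2 -> covers; best now C (z=1)
  E: rows 4-5 cols 0-2 -> outside (col miss)
Winner: C at z=1

Answer: C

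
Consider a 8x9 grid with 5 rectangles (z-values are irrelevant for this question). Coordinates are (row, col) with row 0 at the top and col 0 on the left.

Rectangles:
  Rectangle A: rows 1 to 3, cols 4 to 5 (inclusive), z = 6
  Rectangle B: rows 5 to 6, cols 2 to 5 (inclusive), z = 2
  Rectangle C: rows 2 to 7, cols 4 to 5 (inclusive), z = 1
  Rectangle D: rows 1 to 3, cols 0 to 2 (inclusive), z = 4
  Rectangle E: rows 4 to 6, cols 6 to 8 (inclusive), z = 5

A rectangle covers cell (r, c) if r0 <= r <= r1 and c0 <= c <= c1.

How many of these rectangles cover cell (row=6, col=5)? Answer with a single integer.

Check cell (6,5):
  A: rows 1-3 cols 4-5 -> outside (row miss)
  B: rows 5-6 cols 2-5 -> covers
  C: rows 2-7 cols 4-5 -> covers
  D: rows 1-3 cols 0-2 -> outside (row miss)
  E: rows 4-6 cols 6-8 -> outside (col miss)
Count covering = 2

Answer: 2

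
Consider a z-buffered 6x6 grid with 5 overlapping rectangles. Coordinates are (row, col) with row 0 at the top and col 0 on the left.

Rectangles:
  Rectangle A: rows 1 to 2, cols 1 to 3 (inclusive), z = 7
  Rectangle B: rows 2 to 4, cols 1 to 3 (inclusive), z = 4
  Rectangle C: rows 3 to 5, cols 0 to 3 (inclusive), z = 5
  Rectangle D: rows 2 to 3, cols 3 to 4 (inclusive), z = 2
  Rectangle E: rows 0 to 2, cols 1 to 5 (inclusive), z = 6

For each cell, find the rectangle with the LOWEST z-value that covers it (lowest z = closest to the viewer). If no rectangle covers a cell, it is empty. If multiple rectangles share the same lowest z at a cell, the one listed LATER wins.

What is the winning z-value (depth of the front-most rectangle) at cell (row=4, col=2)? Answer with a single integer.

Answer: 4

Derivation:
Check cell (4,2):
  A: rows 1-2 cols 1-3 -> outside (row miss)
  B: rows 2-4 cols 1-3 z=4 -> covers; best now B (z=4)
  C: rows 3-5 cols 0-3 z=5 -> covers; best now B (z=4)
  D: rows 2-3 cols 3-4 -> outside (row miss)
  E: rows 0-2 cols 1-5 -> outside (row miss)
Winner: B at z=4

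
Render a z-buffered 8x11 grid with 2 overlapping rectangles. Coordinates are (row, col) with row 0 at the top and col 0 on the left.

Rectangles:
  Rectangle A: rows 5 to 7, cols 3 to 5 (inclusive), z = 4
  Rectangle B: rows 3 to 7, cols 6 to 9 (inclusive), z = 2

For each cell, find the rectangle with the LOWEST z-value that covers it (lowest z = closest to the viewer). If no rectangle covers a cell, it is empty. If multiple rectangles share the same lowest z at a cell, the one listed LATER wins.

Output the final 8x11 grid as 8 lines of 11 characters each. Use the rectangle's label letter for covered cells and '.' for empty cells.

...........
...........
...........
......BBBB.
......BBBB.
...AAABBBB.
...AAABBBB.
...AAABBBB.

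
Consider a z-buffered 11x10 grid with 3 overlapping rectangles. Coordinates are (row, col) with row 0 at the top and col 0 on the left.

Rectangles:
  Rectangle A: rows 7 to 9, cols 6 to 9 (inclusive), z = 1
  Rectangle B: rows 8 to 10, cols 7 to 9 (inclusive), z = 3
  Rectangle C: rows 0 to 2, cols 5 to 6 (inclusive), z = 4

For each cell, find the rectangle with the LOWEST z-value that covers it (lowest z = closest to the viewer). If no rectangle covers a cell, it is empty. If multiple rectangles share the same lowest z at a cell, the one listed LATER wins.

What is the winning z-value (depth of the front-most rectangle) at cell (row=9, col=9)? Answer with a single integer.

Answer: 1

Derivation:
Check cell (9,9):
  A: rows 7-9 cols 6-9 z=1 -> covers; best now A (z=1)
  B: rows 8-10 cols 7-9 z=3 -> covers; best now A (z=1)
  C: rows 0-2 cols 5-6 -> outside (row miss)
Winner: A at z=1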